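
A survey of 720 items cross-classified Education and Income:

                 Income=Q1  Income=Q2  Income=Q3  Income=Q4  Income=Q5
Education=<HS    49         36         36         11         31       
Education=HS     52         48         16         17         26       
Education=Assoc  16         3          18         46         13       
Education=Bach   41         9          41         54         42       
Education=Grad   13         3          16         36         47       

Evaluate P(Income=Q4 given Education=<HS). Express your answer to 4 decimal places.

0.0675

Total with Education=<HS: 49 + 36 + 36 + 11 + 31 = 163.
P(Income=Q4 | Education=<HS) = 11/163 = 0.0675.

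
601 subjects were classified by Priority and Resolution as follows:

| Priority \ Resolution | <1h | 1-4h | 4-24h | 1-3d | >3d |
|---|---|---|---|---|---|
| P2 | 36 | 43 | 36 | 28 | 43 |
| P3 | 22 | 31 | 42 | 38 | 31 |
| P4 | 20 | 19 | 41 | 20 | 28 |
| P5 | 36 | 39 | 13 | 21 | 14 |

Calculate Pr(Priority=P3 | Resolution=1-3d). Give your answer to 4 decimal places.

0.3551

Total with Resolution=1-3d: 28 + 38 + 20 + 21 = 107.
P(Priority=P3 | Resolution=1-3d) = 38/107 = 0.3551.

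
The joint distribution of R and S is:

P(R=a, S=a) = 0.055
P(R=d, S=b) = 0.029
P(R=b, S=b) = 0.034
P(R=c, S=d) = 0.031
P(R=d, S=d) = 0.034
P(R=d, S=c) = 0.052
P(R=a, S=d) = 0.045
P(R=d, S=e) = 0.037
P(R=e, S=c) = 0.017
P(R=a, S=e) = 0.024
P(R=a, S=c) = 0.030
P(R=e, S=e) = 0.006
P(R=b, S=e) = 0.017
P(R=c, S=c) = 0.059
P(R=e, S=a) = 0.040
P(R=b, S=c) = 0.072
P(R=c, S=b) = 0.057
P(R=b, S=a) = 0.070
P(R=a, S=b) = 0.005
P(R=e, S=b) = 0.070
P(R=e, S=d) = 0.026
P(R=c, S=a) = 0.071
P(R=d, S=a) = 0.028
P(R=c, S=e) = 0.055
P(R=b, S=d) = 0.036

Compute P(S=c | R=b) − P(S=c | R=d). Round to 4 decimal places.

0.0255

P(R=b) = 0.070 + 0.034 + 0.072 + 0.036 + 0.017 = 0.229; P(S=c | R=b) = 0.072/0.229 = 0.31441.
P(R=d) = 0.028 + 0.029 + 0.052 + 0.034 + 0.037 = 0.180; P(S=c | R=d) = 0.052/0.180 = 0.28889.
Difference = 0.0255.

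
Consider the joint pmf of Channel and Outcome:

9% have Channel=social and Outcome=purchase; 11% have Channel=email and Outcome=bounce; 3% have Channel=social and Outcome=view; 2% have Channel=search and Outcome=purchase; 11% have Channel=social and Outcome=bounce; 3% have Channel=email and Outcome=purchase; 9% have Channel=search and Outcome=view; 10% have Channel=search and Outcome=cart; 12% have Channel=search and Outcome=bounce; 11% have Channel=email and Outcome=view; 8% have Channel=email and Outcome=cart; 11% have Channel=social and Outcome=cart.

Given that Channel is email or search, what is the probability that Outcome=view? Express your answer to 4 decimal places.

P(Channel=email) = 0.11 + 0.11 + 0.08 + 0.03 = 0.33.
P(Channel=search) = 0.12 + 0.09 + 0.10 + 0.02 = 0.33.
P(Channel ∈ {email, search}) = 0.33 + 0.33 = 0.66; P(Outcome=view, Channel ∈ {email, search}) = 0.11 + 0.09 = 0.20.
P(Outcome=view | Channel ∈ {email, search}) = 0.20/0.66 = 0.3030.

0.3030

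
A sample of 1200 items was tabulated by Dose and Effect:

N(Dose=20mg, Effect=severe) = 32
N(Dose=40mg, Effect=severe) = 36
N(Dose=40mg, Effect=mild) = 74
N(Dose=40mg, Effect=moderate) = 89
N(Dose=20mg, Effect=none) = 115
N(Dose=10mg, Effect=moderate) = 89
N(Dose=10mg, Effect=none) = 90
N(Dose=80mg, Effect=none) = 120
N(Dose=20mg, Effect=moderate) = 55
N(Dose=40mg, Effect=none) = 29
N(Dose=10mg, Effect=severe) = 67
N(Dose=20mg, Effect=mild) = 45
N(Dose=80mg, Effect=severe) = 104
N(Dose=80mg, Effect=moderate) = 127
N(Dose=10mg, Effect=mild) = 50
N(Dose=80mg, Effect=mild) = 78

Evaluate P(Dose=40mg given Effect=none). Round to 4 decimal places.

Total with Effect=none: 90 + 115 + 29 + 120 = 354.
P(Dose=40mg | Effect=none) = 29/354 = 0.0819.

0.0819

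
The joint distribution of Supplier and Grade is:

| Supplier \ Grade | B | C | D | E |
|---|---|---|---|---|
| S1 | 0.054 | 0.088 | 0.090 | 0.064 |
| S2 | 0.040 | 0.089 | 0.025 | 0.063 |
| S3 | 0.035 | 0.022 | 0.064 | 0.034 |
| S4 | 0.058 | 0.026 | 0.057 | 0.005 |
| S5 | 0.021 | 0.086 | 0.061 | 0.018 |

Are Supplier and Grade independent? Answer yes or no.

P(Supplier=S2) = 0.217 and P(Grade=D) = 0.297, so their product is 0.06445, but P(Supplier=S2, Grade=D) = 0.025. Since these differ, Supplier and Grade are not independent.

no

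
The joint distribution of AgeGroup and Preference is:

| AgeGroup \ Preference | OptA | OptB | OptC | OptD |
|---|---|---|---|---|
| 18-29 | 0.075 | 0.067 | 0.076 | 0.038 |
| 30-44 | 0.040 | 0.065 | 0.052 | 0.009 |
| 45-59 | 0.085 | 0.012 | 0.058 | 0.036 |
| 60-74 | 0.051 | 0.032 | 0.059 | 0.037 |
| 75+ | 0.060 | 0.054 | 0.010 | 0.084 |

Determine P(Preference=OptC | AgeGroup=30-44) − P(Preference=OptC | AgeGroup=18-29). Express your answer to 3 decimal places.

0.016

P(AgeGroup=30-44) = 0.040 + 0.065 + 0.052 + 0.009 = 0.166; P(Preference=OptC | AgeGroup=30-44) = 0.052/0.166 = 0.3133.
P(AgeGroup=18-29) = 0.075 + 0.067 + 0.076 + 0.038 = 0.256; P(Preference=OptC | AgeGroup=18-29) = 0.076/0.256 = 0.2969.
Difference = 0.016.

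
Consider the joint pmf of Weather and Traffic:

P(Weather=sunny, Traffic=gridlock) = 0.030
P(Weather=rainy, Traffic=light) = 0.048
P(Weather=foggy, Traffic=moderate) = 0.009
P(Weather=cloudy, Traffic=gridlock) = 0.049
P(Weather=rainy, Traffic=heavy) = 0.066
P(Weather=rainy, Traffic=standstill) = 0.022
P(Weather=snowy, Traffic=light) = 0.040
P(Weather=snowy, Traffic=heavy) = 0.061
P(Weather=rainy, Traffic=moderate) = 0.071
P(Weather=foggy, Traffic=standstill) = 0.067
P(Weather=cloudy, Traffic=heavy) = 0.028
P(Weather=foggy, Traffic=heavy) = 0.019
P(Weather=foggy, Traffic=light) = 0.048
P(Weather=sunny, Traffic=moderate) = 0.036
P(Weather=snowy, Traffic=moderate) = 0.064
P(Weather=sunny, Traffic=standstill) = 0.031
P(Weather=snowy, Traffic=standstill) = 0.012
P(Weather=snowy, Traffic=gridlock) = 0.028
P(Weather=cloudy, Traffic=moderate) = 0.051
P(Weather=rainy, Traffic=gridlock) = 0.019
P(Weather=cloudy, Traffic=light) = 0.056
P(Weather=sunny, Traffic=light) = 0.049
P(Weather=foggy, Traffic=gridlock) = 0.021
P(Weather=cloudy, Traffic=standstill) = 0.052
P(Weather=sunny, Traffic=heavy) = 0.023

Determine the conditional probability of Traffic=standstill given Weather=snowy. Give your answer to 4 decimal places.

P(Weather=snowy) = 0.040 + 0.064 + 0.061 + 0.028 + 0.012 = 0.205.
P(Traffic=standstill | Weather=snowy) = 0.012/0.205 = 0.0585.

0.0585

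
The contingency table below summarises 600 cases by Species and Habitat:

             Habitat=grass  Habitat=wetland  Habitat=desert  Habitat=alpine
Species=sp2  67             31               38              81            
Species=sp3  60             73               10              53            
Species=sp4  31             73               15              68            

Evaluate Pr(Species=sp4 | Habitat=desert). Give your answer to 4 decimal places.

Total with Habitat=desert: 38 + 10 + 15 = 63.
P(Species=sp4 | Habitat=desert) = 15/63 = 0.2381.

0.2381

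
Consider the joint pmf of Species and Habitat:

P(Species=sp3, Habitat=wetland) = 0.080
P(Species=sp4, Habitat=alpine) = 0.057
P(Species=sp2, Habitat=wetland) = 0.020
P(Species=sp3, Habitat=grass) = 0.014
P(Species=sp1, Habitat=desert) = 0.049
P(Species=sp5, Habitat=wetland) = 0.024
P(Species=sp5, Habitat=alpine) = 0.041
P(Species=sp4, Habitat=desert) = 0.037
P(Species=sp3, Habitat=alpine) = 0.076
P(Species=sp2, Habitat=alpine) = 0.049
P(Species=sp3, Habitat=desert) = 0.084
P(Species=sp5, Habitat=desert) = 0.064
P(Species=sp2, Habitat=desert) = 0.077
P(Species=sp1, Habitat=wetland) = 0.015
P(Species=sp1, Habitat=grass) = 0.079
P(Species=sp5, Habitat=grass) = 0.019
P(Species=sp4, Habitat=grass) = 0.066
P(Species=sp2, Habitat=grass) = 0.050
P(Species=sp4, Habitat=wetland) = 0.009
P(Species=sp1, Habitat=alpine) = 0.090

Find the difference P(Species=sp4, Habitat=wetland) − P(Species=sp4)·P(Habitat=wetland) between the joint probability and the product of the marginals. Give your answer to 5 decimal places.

-0.01601

P(Species=sp4) = 0.066 + 0.009 + 0.037 + 0.057 = 0.169.
P(Habitat=wetland) = 0.015 + 0.020 + 0.080 + 0.009 + 0.024 = 0.148.
P(Species=sp4, Habitat=wetland) − P(Species=sp4)P(Habitat=wetland) = 0.009 − 0.169×0.148 = -0.01601.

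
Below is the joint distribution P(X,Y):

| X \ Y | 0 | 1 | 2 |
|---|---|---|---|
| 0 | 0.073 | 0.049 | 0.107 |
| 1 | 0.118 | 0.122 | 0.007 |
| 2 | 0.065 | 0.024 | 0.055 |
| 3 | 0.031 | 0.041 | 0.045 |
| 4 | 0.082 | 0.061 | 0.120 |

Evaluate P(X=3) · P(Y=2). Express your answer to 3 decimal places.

P(X=3) = 0.031 + 0.041 + 0.045 = 0.117.
P(Y=2) = 0.107 + 0.007 + 0.055 + 0.045 + 0.120 = 0.334.
Product: 0.117 × 0.334 = 0.039.

0.039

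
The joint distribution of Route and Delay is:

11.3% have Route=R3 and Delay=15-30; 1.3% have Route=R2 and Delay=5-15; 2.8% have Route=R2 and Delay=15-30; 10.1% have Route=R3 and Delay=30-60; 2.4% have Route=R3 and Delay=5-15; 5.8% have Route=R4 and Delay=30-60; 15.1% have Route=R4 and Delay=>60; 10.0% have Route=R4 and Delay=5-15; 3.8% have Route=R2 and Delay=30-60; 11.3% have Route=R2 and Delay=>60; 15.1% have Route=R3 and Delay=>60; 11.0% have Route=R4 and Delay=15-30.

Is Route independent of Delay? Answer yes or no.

no

P(Route=R4) = 0.419 and P(Delay=5-15) = 0.137, so their product is 0.05740, but P(Route=R4, Delay=5-15) = 0.100. Since these differ, Route and Delay are not independent.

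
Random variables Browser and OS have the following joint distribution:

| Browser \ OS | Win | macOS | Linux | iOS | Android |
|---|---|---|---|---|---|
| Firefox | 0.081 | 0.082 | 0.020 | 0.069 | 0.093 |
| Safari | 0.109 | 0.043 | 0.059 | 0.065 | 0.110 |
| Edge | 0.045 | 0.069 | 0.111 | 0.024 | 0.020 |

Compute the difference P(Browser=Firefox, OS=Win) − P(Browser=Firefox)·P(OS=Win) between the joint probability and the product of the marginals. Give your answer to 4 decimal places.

-0.0001

P(Browser=Firefox) = 0.081 + 0.082 + 0.020 + 0.069 + 0.093 = 0.345.
P(OS=Win) = 0.081 + 0.109 + 0.045 = 0.235.
P(Browser=Firefox, OS=Win) − P(Browser=Firefox)P(OS=Win) = 0.081 − 0.345×0.235 = -0.0001.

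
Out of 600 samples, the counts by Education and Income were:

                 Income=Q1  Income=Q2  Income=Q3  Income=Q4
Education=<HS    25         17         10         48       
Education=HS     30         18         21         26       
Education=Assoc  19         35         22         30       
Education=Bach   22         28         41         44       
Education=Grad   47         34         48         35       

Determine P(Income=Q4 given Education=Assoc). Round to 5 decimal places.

0.28302

Total with Education=Assoc: 19 + 35 + 22 + 30 = 106.
P(Income=Q4 | Education=Assoc) = 30/106 = 0.28302.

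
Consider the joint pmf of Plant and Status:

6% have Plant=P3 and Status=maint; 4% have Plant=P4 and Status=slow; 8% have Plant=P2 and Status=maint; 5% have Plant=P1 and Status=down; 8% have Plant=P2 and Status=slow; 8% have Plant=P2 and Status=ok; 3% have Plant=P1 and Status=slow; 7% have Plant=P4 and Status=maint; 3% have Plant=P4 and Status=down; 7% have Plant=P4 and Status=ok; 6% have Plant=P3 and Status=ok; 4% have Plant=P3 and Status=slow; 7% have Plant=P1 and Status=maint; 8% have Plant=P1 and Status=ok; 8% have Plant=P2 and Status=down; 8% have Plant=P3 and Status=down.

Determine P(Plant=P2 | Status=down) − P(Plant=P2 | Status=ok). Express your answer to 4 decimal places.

0.0575

P(Status=down) = 0.05 + 0.08 + 0.08 + 0.03 = 0.24; P(Plant=P2 | Status=down) = 0.08/0.24 = 0.33333.
P(Status=ok) = 0.08 + 0.08 + 0.06 + 0.07 = 0.29; P(Plant=P2 | Status=ok) = 0.08/0.29 = 0.27586.
Difference = 0.0575.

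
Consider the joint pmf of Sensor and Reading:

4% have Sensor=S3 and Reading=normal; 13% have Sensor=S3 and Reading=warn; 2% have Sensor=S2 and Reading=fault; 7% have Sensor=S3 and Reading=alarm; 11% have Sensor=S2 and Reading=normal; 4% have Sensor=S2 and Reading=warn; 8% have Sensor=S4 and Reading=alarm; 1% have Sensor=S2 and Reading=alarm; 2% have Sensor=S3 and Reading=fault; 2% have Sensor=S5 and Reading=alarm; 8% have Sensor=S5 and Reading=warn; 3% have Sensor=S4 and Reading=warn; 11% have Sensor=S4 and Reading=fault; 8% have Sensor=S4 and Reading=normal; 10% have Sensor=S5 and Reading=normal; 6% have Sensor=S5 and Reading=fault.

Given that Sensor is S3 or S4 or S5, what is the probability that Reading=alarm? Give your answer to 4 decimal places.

0.2073

P(Sensor=S3) = 0.04 + 0.13 + 0.07 + 0.02 = 0.26.
P(Sensor=S4) = 0.08 + 0.03 + 0.08 + 0.11 = 0.30.
P(Sensor=S5) = 0.10 + 0.08 + 0.02 + 0.06 = 0.26.
P(Sensor ∈ {S3, S4, S5}) = 0.26 + 0.30 + 0.26 = 0.82; P(Reading=alarm, Sensor ∈ {S3, S4, S5}) = 0.07 + 0.08 + 0.02 = 0.17.
P(Reading=alarm | Sensor ∈ {S3, S4, S5}) = 0.17/0.82 = 0.2073.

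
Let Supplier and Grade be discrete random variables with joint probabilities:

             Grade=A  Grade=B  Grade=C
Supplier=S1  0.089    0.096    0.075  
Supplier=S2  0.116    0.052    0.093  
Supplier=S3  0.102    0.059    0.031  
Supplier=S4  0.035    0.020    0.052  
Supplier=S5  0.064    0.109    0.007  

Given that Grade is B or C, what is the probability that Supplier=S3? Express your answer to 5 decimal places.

0.15152

P(Grade=B) = 0.096 + 0.052 + 0.059 + 0.020 + 0.109 = 0.336.
P(Grade=C) = 0.075 + 0.093 + 0.031 + 0.052 + 0.007 = 0.258.
P(Grade ∈ {B, C}) = 0.336 + 0.258 = 0.594; P(Supplier=S3, Grade ∈ {B, C}) = 0.059 + 0.031 = 0.090.
P(Supplier=S3 | Grade ∈ {B, C}) = 0.090/0.594 = 0.15152.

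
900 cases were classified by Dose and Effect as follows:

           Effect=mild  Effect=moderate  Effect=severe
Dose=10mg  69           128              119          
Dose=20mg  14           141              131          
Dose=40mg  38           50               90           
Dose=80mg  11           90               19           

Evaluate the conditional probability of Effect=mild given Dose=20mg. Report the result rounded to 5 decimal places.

0.04895

Total with Dose=20mg: 14 + 141 + 131 = 286.
P(Effect=mild | Dose=20mg) = 14/286 = 0.04895.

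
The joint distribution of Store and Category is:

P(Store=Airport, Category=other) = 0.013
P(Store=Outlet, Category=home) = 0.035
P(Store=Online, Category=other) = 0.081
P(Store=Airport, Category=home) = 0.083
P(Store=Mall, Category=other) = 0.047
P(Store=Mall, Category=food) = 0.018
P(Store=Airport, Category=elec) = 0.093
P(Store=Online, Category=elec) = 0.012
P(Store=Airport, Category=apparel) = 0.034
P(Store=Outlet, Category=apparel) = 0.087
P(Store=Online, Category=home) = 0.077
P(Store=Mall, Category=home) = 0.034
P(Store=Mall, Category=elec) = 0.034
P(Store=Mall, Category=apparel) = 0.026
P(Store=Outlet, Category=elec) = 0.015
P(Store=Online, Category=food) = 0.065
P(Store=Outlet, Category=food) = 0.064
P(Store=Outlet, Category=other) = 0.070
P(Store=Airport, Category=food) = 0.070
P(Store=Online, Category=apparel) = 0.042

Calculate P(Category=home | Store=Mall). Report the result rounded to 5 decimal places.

P(Store=Mall) = 0.018 + 0.026 + 0.034 + 0.034 + 0.047 = 0.159.
P(Category=home | Store=Mall) = 0.034/0.159 = 0.21384.

0.21384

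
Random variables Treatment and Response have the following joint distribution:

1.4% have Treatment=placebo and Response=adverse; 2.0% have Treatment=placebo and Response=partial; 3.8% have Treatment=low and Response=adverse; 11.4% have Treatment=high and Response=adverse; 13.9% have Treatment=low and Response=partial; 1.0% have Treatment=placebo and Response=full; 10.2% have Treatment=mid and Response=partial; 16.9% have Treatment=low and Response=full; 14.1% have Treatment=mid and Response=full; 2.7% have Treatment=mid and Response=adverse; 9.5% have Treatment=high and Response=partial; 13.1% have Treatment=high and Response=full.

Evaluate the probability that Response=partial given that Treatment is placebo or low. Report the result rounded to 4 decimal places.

0.4077

P(Treatment=placebo) = 0.020 + 0.010 + 0.014 = 0.044.
P(Treatment=low) = 0.139 + 0.169 + 0.038 = 0.346.
P(Treatment ∈ {placebo, low}) = 0.044 + 0.346 = 0.390; P(Response=partial, Treatment ∈ {placebo, low}) = 0.020 + 0.139 = 0.159.
P(Response=partial | Treatment ∈ {placebo, low}) = 0.159/0.390 = 0.4077.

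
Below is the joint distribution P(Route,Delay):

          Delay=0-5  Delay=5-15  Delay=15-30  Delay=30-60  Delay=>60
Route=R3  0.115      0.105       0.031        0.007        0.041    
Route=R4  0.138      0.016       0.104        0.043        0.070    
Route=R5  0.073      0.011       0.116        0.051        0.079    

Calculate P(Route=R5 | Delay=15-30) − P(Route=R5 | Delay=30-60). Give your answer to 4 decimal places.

P(Delay=15-30) = 0.031 + 0.104 + 0.116 = 0.251; P(Route=R5 | Delay=15-30) = 0.116/0.251 = 0.46215.
P(Delay=30-60) = 0.007 + 0.043 + 0.051 = 0.101; P(Route=R5 | Delay=30-60) = 0.051/0.101 = 0.50495.
Difference = -0.0428.

-0.0428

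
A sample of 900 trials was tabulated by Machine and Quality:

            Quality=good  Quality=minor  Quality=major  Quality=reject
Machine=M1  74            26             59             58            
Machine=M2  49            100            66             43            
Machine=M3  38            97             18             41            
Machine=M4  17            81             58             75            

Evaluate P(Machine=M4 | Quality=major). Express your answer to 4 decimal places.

0.2886

Total with Quality=major: 59 + 66 + 18 + 58 = 201.
P(Machine=M4 | Quality=major) = 58/201 = 0.2886.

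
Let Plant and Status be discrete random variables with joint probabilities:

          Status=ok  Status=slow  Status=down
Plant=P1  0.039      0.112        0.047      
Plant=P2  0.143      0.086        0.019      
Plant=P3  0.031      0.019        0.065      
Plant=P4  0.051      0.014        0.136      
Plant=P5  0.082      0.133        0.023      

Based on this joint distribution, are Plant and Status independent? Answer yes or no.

no

P(Plant=P4) = 0.201 and P(Status=down) = 0.290, so their product is 0.05829, but P(Plant=P4, Status=down) = 0.136. Since these differ, Plant and Status are not independent.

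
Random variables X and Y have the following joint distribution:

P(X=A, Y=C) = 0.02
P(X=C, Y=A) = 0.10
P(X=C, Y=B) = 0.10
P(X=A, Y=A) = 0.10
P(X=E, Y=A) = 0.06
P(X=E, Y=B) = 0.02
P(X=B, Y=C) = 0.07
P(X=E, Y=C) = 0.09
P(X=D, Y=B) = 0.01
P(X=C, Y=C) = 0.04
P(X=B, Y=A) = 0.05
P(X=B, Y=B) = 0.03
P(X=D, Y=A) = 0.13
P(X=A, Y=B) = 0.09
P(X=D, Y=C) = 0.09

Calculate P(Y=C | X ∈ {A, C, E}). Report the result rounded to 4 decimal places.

0.2419

P(X=A) = 0.10 + 0.09 + 0.02 = 0.21.
P(X=C) = 0.10 + 0.10 + 0.04 = 0.24.
P(X=E) = 0.06 + 0.02 + 0.09 = 0.17.
P(X ∈ {A, C, E}) = 0.21 + 0.24 + 0.17 = 0.62; P(Y=C, X ∈ {A, C, E}) = 0.02 + 0.04 + 0.09 = 0.15.
P(Y=C | X ∈ {A, C, E}) = 0.15/0.62 = 0.2419.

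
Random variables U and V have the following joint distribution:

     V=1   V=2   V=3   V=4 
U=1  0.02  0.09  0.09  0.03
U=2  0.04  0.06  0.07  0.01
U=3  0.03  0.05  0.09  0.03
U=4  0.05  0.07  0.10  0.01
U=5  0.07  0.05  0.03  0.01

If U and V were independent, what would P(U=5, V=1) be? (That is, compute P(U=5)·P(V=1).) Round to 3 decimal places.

P(U=5) = 0.07 + 0.05 + 0.03 + 0.01 = 0.16.
P(V=1) = 0.02 + 0.04 + 0.03 + 0.05 + 0.07 = 0.21.
Product: 0.16 × 0.21 = 0.034.

0.034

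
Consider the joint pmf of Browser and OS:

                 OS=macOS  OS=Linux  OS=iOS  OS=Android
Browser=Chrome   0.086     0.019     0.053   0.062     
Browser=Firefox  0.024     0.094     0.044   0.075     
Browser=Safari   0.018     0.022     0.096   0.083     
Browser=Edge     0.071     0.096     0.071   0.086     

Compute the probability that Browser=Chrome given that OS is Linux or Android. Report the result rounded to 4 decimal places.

P(OS=Linux) = 0.019 + 0.094 + 0.022 + 0.096 = 0.231.
P(OS=Android) = 0.062 + 0.075 + 0.083 + 0.086 = 0.306.
P(OS ∈ {Linux, Android}) = 0.231 + 0.306 = 0.537; P(Browser=Chrome, OS ∈ {Linux, Android}) = 0.019 + 0.062 = 0.081.
P(Browser=Chrome | OS ∈ {Linux, Android}) = 0.081/0.537 = 0.1508.

0.1508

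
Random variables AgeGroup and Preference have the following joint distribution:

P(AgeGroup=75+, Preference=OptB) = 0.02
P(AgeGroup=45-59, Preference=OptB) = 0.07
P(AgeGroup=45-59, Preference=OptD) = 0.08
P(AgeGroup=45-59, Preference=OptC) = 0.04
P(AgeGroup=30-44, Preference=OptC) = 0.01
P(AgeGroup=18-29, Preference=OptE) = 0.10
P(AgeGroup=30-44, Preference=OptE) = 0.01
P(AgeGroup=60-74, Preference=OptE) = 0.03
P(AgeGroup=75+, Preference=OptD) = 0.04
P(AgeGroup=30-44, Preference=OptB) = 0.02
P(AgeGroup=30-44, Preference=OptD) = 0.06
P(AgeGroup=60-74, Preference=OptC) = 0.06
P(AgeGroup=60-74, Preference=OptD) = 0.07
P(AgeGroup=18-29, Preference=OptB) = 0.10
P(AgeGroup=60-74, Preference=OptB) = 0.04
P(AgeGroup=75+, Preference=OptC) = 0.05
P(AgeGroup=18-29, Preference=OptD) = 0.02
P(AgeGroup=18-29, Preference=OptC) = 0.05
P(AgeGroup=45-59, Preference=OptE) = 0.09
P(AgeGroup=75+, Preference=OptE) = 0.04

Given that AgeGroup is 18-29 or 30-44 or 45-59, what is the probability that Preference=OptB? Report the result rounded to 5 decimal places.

0.29231

P(AgeGroup=18-29) = 0.10 + 0.05 + 0.02 + 0.10 = 0.27.
P(AgeGroup=30-44) = 0.02 + 0.01 + 0.06 + 0.01 = 0.10.
P(AgeGroup=45-59) = 0.07 + 0.04 + 0.08 + 0.09 = 0.28.
P(AgeGroup ∈ {18-29, 30-44, 45-59}) = 0.27 + 0.10 + 0.28 = 0.65; P(Preference=OptB, AgeGroup ∈ {18-29, 30-44, 45-59}) = 0.10 + 0.02 + 0.07 = 0.19.
P(Preference=OptB | AgeGroup ∈ {18-29, 30-44, 45-59}) = 0.19/0.65 = 0.29231.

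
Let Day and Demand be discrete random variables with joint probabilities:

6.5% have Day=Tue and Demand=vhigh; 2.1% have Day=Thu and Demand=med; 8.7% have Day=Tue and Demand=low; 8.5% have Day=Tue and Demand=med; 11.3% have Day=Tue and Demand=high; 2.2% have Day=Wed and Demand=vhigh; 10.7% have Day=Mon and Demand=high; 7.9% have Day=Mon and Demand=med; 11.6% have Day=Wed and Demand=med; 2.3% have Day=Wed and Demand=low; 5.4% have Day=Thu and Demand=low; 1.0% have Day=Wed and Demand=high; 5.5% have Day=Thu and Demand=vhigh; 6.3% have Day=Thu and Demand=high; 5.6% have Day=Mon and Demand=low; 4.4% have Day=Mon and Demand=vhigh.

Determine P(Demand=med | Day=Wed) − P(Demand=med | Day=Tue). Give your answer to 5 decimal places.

P(Day=Wed) = 0.023 + 0.116 + 0.010 + 0.022 = 0.171; P(Demand=med | Day=Wed) = 0.116/0.171 = 0.678363.
P(Day=Tue) = 0.087 + 0.085 + 0.113 + 0.065 = 0.350; P(Demand=med | Day=Tue) = 0.085/0.350 = 0.242857.
Difference = 0.43551.

0.43551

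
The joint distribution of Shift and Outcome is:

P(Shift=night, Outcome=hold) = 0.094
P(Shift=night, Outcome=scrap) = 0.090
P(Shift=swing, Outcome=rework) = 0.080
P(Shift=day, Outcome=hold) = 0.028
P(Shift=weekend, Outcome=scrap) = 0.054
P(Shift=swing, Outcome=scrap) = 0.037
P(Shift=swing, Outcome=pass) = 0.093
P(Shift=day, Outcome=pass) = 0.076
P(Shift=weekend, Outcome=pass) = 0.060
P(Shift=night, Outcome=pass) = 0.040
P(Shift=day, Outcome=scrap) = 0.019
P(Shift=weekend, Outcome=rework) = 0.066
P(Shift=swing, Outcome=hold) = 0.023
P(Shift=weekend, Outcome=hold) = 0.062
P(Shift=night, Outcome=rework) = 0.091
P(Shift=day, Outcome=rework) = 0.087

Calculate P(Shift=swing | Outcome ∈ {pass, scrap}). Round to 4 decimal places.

P(Outcome=pass) = 0.076 + 0.093 + 0.040 + 0.060 = 0.269.
P(Outcome=scrap) = 0.019 + 0.037 + 0.090 + 0.054 = 0.200.
P(Outcome ∈ {pass, scrap}) = 0.269 + 0.200 = 0.469; P(Shift=swing, Outcome ∈ {pass, scrap}) = 0.093 + 0.037 = 0.130.
P(Shift=swing | Outcome ∈ {pass, scrap}) = 0.130/0.469 = 0.2772.

0.2772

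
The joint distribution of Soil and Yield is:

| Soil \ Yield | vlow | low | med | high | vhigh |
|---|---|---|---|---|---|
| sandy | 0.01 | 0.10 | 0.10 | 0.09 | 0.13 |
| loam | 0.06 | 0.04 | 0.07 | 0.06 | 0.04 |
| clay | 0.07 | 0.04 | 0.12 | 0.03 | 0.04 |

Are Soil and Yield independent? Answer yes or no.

no

P(Soil=sandy) = 0.43 and P(Yield=vlow) = 0.14, so their product is 0.0602, but P(Soil=sandy, Yield=vlow) = 0.01. Since these differ, Soil and Yield are not independent.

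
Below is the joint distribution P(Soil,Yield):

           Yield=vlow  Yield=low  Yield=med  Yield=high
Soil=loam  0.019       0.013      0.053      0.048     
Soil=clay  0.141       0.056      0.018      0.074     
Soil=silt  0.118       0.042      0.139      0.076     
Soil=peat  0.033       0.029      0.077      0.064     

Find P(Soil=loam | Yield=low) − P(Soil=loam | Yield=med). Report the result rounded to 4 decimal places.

-0.0918

P(Yield=low) = 0.013 + 0.056 + 0.042 + 0.029 = 0.140; P(Soil=loam | Yield=low) = 0.013/0.140 = 0.09286.
P(Yield=med) = 0.053 + 0.018 + 0.139 + 0.077 = 0.287; P(Soil=loam | Yield=med) = 0.053/0.287 = 0.18467.
Difference = -0.0918.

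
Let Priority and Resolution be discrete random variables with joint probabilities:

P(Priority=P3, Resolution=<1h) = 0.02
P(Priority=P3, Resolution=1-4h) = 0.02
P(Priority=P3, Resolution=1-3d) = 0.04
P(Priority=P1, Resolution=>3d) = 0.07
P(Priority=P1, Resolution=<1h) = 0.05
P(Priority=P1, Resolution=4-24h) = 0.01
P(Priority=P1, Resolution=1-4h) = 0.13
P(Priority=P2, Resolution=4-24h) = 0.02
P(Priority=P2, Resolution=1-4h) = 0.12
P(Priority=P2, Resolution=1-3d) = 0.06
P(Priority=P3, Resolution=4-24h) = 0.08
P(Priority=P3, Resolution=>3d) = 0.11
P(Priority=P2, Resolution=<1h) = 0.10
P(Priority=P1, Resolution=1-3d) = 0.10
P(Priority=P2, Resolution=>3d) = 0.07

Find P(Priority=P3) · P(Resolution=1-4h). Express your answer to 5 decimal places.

P(Priority=P3) = 0.02 + 0.02 + 0.08 + 0.04 + 0.11 = 0.27.
P(Resolution=1-4h) = 0.13 + 0.12 + 0.02 = 0.27.
Product: 0.27 × 0.27 = 0.07290.

0.07290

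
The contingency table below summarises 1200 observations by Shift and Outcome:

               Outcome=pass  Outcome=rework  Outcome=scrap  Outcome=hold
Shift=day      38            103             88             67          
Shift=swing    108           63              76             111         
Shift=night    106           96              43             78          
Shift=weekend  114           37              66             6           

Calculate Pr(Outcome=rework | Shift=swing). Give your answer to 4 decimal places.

Total with Shift=swing: 108 + 63 + 76 + 111 = 358.
P(Outcome=rework | Shift=swing) = 63/358 = 0.1760.

0.1760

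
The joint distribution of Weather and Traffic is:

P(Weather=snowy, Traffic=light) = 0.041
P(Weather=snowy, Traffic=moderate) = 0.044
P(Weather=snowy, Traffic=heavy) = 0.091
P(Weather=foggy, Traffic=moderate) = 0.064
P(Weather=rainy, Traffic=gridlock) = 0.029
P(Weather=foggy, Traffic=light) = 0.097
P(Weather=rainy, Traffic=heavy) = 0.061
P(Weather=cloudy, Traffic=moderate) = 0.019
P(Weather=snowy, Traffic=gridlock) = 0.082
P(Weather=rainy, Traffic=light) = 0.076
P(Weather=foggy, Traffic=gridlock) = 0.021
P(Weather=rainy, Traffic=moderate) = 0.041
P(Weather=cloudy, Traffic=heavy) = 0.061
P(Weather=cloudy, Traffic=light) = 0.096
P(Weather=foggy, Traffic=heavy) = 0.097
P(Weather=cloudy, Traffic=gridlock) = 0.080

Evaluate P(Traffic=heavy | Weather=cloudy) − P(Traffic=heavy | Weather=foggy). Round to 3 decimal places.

P(Weather=cloudy) = 0.096 + 0.019 + 0.061 + 0.080 = 0.256; P(Traffic=heavy | Weather=cloudy) = 0.061/0.256 = 0.2383.
P(Weather=foggy) = 0.097 + 0.064 + 0.097 + 0.021 = 0.279; P(Traffic=heavy | Weather=foggy) = 0.097/0.279 = 0.3477.
Difference = -0.109.

-0.109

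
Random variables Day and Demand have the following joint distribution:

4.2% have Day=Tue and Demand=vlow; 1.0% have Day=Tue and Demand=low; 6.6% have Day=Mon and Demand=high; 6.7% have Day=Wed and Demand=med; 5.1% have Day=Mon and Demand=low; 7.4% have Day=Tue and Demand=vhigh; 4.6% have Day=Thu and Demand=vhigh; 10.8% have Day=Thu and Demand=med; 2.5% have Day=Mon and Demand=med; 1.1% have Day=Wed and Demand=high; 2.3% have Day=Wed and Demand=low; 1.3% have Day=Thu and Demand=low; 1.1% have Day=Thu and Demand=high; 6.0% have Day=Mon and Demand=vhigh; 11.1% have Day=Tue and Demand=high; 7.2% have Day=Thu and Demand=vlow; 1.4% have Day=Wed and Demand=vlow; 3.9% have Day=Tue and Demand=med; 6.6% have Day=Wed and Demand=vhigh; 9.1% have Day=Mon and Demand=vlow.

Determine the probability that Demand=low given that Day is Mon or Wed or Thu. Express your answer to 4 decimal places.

P(Day=Mon) = 0.091 + 0.051 + 0.025 + 0.066 + 0.060 = 0.293.
P(Day=Wed) = 0.014 + 0.023 + 0.067 + 0.011 + 0.066 = 0.181.
P(Day=Thu) = 0.072 + 0.013 + 0.108 + 0.011 + 0.046 = 0.250.
P(Day ∈ {Mon, Wed, Thu}) = 0.293 + 0.181 + 0.250 = 0.724; P(Demand=low, Day ∈ {Mon, Wed, Thu}) = 0.051 + 0.023 + 0.013 = 0.087.
P(Demand=low | Day ∈ {Mon, Wed, Thu}) = 0.087/0.724 = 0.1202.

0.1202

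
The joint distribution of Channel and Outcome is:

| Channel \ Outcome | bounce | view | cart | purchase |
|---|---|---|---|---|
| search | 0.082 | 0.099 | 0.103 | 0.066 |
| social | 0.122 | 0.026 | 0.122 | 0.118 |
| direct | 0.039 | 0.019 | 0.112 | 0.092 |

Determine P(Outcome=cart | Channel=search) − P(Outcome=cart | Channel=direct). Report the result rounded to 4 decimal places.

-0.1332

P(Channel=search) = 0.082 + 0.099 + 0.103 + 0.066 = 0.350; P(Outcome=cart | Channel=search) = 0.103/0.350 = 0.29429.
P(Channel=direct) = 0.039 + 0.019 + 0.112 + 0.092 = 0.262; P(Outcome=cart | Channel=direct) = 0.112/0.262 = 0.42748.
Difference = -0.1332.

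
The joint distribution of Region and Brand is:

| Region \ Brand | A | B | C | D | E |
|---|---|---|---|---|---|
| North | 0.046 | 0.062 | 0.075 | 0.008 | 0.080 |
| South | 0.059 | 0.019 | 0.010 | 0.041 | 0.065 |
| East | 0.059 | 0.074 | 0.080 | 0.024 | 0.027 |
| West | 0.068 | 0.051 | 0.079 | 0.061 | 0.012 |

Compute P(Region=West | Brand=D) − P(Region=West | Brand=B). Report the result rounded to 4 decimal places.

P(Brand=D) = 0.008 + 0.041 + 0.024 + 0.061 = 0.134; P(Region=West | Brand=D) = 0.061/0.134 = 0.45522.
P(Brand=B) = 0.062 + 0.019 + 0.074 + 0.051 = 0.206; P(Region=West | Brand=B) = 0.051/0.206 = 0.24757.
Difference = 0.2077.

0.2077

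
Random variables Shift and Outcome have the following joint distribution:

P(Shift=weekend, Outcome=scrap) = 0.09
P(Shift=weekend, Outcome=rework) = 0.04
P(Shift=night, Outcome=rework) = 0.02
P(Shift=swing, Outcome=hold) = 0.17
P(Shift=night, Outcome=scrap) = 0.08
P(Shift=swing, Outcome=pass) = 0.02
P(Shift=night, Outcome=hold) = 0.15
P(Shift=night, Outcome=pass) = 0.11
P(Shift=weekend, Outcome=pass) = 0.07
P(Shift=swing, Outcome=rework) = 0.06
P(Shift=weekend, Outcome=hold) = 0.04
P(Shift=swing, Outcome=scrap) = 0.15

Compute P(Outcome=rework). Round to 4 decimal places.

P(Outcome=rework) = 0.06 + 0.02 + 0.04 = 0.12.

0.1200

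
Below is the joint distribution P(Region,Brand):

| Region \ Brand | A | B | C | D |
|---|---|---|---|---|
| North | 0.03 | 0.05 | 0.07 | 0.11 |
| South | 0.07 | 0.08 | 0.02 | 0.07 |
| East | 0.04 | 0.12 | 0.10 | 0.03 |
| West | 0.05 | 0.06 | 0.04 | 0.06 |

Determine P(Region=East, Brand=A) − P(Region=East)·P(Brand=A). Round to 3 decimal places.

P(Region=East) = 0.04 + 0.12 + 0.10 + 0.03 = 0.29.
P(Brand=A) = 0.03 + 0.07 + 0.04 + 0.05 = 0.19.
P(Region=East, Brand=A) − P(Region=East)P(Brand=A) = 0.04 − 0.29×0.19 = -0.015.

-0.015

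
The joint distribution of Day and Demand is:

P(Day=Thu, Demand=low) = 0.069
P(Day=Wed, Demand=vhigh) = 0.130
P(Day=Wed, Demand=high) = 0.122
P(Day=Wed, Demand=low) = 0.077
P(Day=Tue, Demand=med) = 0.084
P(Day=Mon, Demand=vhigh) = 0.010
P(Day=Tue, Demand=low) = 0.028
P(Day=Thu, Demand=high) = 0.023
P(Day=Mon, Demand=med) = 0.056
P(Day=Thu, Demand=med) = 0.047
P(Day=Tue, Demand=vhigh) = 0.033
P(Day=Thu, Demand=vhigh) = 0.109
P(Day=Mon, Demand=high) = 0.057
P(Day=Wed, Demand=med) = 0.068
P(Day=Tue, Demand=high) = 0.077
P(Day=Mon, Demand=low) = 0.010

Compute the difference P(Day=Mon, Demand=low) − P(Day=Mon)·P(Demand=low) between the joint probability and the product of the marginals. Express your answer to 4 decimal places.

P(Day=Mon) = 0.010 + 0.056 + 0.057 + 0.010 = 0.133.
P(Demand=low) = 0.010 + 0.028 + 0.077 + 0.069 = 0.184.
P(Day=Mon, Demand=low) − P(Day=Mon)P(Demand=low) = 0.010 − 0.133×0.184 = -0.0145.

-0.0145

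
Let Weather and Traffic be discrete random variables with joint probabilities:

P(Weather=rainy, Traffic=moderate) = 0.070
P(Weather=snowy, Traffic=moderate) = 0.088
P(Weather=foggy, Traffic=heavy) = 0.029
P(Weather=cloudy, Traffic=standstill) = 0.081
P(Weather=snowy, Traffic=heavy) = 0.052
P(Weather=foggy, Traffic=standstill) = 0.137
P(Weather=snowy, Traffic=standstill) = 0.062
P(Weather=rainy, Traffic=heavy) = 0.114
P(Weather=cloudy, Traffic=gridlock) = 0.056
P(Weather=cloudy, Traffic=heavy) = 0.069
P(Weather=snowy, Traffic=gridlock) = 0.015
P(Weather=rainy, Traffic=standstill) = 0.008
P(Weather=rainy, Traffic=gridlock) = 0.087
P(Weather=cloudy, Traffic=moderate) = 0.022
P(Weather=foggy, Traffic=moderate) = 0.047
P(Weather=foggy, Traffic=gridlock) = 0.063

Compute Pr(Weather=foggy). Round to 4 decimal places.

P(Weather=foggy) = 0.047 + 0.029 + 0.063 + 0.137 = 0.276.

0.2760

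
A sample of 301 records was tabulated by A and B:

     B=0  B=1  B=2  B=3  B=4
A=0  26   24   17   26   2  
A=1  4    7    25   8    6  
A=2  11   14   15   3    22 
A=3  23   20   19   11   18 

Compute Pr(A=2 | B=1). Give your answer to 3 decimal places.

Total with B=1: 24 + 7 + 14 + 20 = 65.
P(A=2 | B=1) = 14/65 = 0.215.

0.215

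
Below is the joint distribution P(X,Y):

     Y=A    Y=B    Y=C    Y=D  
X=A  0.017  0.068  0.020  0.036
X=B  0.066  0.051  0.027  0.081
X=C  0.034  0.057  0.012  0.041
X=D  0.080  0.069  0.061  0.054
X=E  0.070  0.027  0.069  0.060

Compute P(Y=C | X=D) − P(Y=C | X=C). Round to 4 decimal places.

0.1477

P(X=D) = 0.080 + 0.069 + 0.061 + 0.054 = 0.264; P(Y=C | X=D) = 0.061/0.264 = 0.23106.
P(X=C) = 0.034 + 0.057 + 0.012 + 0.041 = 0.144; P(Y=C | X=C) = 0.012/0.144 = 0.08333.
Difference = 0.1477.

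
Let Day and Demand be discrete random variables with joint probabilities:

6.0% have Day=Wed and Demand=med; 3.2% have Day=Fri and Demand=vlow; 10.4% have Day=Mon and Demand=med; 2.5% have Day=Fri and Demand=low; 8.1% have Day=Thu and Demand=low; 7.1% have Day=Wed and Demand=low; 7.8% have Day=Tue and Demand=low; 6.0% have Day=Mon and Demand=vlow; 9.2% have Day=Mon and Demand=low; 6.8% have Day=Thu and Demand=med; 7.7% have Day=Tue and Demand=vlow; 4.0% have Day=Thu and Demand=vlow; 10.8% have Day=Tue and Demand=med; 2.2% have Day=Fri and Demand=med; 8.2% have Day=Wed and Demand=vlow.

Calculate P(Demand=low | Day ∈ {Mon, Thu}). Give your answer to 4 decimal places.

P(Day=Mon) = 0.060 + 0.092 + 0.104 = 0.256.
P(Day=Thu) = 0.040 + 0.081 + 0.068 = 0.189.
P(Day ∈ {Mon, Thu}) = 0.256 + 0.189 = 0.445; P(Demand=low, Day ∈ {Mon, Thu}) = 0.092 + 0.081 = 0.173.
P(Demand=low | Day ∈ {Mon, Thu}) = 0.173/0.445 = 0.3888.

0.3888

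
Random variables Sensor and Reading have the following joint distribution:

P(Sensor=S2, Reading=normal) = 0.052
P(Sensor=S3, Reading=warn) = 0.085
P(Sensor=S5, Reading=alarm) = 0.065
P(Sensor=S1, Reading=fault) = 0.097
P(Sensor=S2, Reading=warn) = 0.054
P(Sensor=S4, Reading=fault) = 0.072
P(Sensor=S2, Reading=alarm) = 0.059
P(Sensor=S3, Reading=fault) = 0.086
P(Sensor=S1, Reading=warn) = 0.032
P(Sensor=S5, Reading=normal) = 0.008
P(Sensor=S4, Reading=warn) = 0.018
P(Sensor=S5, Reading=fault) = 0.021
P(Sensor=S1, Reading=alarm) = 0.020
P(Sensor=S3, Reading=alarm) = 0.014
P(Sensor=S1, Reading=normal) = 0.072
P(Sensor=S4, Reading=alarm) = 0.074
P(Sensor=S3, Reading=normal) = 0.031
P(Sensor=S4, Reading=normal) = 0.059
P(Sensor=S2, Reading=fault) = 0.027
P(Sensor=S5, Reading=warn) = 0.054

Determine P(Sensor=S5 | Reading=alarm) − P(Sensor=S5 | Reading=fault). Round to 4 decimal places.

0.2109

P(Reading=alarm) = 0.020 + 0.059 + 0.014 + 0.074 + 0.065 = 0.232; P(Sensor=S5 | Reading=alarm) = 0.065/0.232 = 0.28017.
P(Reading=fault) = 0.097 + 0.027 + 0.086 + 0.072 + 0.021 = 0.303; P(Sensor=S5 | Reading=fault) = 0.021/0.303 = 0.06931.
Difference = 0.2109.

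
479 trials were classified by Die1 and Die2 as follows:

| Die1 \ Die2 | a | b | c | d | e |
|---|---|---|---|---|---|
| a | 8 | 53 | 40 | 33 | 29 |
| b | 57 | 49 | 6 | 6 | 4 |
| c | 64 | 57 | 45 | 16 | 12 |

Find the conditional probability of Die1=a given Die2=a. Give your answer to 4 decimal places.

0.0620

Total with Die2=a: 8 + 57 + 64 = 129.
P(Die1=a | Die2=a) = 8/129 = 0.0620.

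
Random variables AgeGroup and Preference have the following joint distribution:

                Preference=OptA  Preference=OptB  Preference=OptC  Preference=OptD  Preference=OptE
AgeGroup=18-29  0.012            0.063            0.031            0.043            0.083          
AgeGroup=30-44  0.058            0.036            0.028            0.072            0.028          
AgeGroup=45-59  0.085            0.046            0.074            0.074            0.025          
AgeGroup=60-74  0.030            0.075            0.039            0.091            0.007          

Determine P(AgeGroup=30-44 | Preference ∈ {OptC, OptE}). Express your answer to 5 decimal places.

P(Preference=OptC) = 0.031 + 0.028 + 0.074 + 0.039 = 0.172.
P(Preference=OptE) = 0.083 + 0.028 + 0.025 + 0.007 = 0.143.
P(Preference ∈ {OptC, OptE}) = 0.172 + 0.143 = 0.315; P(AgeGroup=30-44, Preference ∈ {OptC, OptE}) = 0.028 + 0.028 = 0.056.
P(AgeGroup=30-44 | Preference ∈ {OptC, OptE}) = 0.056/0.315 = 0.17778.

0.17778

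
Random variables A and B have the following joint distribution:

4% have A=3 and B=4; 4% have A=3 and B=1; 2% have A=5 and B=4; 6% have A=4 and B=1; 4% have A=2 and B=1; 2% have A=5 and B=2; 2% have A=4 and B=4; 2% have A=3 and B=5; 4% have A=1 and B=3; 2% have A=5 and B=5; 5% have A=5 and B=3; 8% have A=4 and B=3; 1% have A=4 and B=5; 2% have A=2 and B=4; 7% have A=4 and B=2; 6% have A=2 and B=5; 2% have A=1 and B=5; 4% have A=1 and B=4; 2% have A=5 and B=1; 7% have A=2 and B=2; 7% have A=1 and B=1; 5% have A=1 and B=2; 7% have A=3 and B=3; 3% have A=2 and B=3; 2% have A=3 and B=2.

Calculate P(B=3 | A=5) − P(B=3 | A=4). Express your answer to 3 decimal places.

P(A=5) = 0.02 + 0.02 + 0.05 + 0.02 + 0.02 = 0.13; P(B=3 | A=5) = 0.05/0.13 = 0.3846.
P(A=4) = 0.06 + 0.07 + 0.08 + 0.02 + 0.01 = 0.24; P(B=3 | A=4) = 0.08/0.24 = 0.3333.
Difference = 0.051.

0.051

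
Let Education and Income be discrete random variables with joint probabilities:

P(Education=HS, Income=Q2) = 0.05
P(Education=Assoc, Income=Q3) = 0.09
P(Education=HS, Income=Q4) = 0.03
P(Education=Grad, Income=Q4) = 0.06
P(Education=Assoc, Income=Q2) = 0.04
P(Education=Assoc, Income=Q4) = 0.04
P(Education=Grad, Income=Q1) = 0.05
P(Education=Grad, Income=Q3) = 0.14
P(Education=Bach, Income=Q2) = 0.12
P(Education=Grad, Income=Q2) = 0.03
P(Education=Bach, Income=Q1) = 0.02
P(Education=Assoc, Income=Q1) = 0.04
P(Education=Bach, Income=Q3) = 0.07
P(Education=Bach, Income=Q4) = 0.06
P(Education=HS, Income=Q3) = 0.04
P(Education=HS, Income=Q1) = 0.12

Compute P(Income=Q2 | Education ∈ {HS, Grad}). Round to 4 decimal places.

0.1538

P(Education=HS) = 0.12 + 0.05 + 0.04 + 0.03 = 0.24.
P(Education=Grad) = 0.05 + 0.03 + 0.14 + 0.06 = 0.28.
P(Education ∈ {HS, Grad}) = 0.24 + 0.28 = 0.52; P(Income=Q2, Education ∈ {HS, Grad}) = 0.05 + 0.03 = 0.08.
P(Income=Q2 | Education ∈ {HS, Grad}) = 0.08/0.52 = 0.1538.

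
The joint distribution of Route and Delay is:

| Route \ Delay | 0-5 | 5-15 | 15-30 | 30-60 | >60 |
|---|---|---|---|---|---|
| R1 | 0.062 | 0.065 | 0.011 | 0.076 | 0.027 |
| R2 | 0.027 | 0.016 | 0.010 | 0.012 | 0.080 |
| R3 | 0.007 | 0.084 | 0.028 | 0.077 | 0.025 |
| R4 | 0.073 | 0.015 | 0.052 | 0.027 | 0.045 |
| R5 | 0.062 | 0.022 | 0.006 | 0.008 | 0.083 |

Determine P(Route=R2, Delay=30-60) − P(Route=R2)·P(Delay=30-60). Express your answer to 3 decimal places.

-0.017

P(Route=R2) = 0.027 + 0.016 + 0.010 + 0.012 + 0.080 = 0.145.
P(Delay=30-60) = 0.076 + 0.012 + 0.077 + 0.027 + 0.008 = 0.200.
P(Route=R2, Delay=30-60) − P(Route=R2)P(Delay=30-60) = 0.012 − 0.145×0.200 = -0.017.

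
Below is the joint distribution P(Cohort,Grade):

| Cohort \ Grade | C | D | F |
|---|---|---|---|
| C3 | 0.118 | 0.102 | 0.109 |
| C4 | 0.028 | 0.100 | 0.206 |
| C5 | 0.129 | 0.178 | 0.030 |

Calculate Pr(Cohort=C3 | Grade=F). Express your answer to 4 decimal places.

P(Grade=F) = 0.109 + 0.206 + 0.030 = 0.345.
P(Cohort=C3 | Grade=F) = 0.109/0.345 = 0.3159.

0.3159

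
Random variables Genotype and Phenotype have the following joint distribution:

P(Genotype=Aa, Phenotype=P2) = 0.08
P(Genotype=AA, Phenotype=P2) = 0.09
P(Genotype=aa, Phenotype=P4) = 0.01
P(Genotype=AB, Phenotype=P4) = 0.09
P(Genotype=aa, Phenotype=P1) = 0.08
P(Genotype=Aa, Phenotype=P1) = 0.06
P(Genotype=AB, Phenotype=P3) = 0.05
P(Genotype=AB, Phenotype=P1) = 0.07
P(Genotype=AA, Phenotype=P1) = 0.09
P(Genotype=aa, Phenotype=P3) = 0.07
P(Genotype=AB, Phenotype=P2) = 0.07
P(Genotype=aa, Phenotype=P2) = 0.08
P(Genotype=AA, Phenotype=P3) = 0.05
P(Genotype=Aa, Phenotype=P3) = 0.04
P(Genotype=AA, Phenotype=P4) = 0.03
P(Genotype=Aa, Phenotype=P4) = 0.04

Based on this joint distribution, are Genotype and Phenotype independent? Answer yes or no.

P(Genotype=AB) = 0.28 and P(Phenotype=P4) = 0.17, so their product is 0.0476, but P(Genotype=AB, Phenotype=P4) = 0.09. Since these differ, Genotype and Phenotype are not independent.

no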